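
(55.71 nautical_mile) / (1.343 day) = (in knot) 1.728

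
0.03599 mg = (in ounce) 1.27e-06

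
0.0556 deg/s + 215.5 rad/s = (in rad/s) 215.5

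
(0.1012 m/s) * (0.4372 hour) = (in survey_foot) 522.6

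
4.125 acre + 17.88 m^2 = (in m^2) 1.671e+04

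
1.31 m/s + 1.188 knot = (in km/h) 6.916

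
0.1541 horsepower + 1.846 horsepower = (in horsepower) 2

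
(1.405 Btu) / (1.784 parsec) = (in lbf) 6.054e-15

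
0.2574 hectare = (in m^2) 2574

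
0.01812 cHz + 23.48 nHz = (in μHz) 181.2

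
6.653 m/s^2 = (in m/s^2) 6.653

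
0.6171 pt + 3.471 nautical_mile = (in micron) 6.428e+09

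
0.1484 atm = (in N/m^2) 1.504e+04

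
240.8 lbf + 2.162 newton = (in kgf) 109.4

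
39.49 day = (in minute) 5.687e+04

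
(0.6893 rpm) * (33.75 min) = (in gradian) 9306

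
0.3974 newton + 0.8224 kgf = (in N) 8.462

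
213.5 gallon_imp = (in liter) 970.6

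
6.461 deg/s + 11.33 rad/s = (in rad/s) 11.44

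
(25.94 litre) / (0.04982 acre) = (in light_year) 1.36e-20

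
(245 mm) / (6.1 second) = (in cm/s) 4.016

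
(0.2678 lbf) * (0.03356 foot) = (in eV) 7.605e+16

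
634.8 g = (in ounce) 22.39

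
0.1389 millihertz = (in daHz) 1.389e-05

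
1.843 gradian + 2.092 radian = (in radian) 2.121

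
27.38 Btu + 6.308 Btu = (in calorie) 8495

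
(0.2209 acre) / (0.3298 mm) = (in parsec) 8.784e-11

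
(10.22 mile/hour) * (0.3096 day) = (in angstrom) 1.222e+15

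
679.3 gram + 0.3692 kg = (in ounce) 36.98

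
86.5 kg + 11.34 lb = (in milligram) 9.164e+07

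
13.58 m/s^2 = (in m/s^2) 13.58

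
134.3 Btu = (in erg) 1.417e+12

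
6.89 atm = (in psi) 101.3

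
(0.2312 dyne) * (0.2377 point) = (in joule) 1.939e-10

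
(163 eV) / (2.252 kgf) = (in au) 7.905e-30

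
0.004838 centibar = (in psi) 0.0007017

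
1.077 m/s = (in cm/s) 107.7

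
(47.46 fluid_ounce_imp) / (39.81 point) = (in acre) 2.373e-05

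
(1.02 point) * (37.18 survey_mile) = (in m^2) 21.53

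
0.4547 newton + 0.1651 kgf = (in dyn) 2.074e+05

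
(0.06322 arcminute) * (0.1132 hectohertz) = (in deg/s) 0.01193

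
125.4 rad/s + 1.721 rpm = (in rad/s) 125.6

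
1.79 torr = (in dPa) 2386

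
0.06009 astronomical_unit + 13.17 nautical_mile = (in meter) 8.989e+09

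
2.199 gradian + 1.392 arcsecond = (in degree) 1.979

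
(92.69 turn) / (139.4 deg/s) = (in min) 3.99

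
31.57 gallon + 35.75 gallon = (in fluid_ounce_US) 8617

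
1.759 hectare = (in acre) 4.347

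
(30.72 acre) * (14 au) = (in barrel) 1.638e+18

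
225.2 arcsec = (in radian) 0.001092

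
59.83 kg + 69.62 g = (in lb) 132.1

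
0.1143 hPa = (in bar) 0.0001143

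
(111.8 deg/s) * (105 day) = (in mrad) 1.77e+10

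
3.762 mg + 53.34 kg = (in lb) 117.6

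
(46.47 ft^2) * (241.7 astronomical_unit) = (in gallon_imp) 3.434e+16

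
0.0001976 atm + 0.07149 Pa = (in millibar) 0.2009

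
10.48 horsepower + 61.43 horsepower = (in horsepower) 71.91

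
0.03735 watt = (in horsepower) 5.009e-05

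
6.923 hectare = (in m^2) 6.923e+04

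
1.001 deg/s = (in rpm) 0.1668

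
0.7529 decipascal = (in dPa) 0.7529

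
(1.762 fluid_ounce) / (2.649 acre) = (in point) 1.378e-05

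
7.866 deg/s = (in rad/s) 0.1373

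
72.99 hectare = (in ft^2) 7.857e+06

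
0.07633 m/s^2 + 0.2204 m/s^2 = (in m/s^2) 0.2967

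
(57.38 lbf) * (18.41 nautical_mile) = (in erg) 8.702e+13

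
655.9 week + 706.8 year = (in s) 2.269e+10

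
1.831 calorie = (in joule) 7.661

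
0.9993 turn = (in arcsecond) 1.295e+06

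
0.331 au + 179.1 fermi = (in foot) 1.625e+11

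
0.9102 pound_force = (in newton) 4.049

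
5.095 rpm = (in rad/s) 0.5335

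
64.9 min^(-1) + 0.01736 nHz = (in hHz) 0.01082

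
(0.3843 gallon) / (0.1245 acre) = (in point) 0.008185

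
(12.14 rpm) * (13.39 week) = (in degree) 5.899e+08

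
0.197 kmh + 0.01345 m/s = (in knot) 0.1325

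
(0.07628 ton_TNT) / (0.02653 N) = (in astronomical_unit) 0.08042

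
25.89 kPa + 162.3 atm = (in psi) 2389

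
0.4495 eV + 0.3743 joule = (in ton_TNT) 8.946e-11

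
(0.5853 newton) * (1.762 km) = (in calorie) 246.5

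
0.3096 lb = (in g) 140.4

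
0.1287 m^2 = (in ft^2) 1.385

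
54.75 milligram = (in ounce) 0.001931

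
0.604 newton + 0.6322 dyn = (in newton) 0.604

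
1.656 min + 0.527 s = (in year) 3.167e-06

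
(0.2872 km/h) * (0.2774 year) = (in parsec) 2.262e-11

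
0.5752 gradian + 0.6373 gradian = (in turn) 0.003031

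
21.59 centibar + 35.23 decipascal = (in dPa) 2.159e+05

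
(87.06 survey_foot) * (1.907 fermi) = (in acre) 1.25e-17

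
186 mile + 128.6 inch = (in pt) 8.485e+08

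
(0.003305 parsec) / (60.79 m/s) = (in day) 1.942e+07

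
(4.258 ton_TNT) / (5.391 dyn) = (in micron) 3.305e+20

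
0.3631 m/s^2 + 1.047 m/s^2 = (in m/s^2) 1.41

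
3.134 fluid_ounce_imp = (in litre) 0.08905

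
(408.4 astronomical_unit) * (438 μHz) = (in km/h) 9.634e+10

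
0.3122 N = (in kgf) 0.03184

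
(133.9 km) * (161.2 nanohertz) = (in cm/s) 2.158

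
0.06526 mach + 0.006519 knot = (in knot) 43.2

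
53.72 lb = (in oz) 859.5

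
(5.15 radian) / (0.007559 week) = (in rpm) 0.01076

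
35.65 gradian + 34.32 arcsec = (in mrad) 560.2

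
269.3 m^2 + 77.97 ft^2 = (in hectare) 0.02765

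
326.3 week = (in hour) 5.482e+04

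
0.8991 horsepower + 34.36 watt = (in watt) 704.8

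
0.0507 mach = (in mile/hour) 38.62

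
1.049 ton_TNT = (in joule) 4.389e+09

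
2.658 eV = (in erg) 4.259e-12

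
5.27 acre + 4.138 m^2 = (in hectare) 2.133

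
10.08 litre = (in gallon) 2.663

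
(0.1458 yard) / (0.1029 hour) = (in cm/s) 0.03599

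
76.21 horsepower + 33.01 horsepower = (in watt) 8.145e+04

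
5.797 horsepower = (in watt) 4323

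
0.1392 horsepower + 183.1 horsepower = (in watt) 1.366e+05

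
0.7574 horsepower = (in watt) 564.8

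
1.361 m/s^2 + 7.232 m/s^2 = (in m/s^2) 8.593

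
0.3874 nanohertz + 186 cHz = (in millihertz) 1860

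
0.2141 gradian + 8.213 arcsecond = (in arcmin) 11.7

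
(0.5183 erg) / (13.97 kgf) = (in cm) 3.783e-08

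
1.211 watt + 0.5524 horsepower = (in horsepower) 0.554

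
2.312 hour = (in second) 8323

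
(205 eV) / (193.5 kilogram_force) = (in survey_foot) 5.679e-20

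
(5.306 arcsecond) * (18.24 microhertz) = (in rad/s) 4.692e-10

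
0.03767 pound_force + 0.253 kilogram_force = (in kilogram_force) 0.2701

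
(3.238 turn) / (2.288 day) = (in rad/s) 0.0001029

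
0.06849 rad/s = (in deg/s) 3.924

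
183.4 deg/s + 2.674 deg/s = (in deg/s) 186.1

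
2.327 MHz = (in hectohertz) 2.327e+04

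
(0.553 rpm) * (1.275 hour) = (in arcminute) 9.138e+05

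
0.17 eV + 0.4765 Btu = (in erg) 5.027e+09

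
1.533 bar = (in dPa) 1.533e+06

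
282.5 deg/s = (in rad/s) 4.931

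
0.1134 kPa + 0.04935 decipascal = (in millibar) 1.134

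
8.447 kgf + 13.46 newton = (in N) 96.3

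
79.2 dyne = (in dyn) 79.2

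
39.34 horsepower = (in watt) 2.934e+04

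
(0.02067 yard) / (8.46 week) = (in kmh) 1.33e-08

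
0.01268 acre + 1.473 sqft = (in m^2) 51.45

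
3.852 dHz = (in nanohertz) 3.852e+08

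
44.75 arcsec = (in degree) 0.01243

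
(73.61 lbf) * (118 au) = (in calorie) 1.381e+15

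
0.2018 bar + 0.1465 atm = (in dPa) 3.502e+05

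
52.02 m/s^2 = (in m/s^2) 52.02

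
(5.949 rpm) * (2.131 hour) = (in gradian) 3.043e+05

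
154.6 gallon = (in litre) 585.2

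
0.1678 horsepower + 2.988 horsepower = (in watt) 2353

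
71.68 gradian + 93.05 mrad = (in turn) 0.194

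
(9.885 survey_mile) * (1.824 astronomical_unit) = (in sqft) 4.672e+16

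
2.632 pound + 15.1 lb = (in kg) 8.043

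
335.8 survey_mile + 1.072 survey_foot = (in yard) 5.91e+05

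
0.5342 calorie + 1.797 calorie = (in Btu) 0.009245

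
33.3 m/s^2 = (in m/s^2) 33.3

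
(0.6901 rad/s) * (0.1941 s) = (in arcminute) 460.5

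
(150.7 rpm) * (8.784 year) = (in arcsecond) 9.017e+14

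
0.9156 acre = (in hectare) 0.3705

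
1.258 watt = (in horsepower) 0.001687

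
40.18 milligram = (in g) 0.04018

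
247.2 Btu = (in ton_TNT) 6.234e-05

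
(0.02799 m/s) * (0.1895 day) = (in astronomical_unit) 3.063e-09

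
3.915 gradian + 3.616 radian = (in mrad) 3677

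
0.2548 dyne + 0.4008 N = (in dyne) 4.008e+04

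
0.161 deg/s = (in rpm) 0.02683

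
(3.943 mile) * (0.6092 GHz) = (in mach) 1.135e+10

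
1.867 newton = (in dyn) 1.867e+05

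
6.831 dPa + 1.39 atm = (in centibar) 140.8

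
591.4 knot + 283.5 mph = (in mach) 1.266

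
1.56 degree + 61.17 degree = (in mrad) 1095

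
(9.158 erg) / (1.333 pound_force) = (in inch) 6.081e-06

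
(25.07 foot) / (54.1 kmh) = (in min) 0.008475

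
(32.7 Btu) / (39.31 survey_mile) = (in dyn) 5.453e+04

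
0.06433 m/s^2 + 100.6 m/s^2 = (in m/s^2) 100.7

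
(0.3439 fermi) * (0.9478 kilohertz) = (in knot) 6.336e-13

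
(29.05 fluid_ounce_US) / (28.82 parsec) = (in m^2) 9.661e-22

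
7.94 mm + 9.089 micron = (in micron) 7949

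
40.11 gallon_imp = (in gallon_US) 48.17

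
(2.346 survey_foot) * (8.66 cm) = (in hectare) 6.192e-06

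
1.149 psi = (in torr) 59.42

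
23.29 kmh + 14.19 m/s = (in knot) 40.16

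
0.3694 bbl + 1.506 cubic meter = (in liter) 1565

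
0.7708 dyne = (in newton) 7.708e-06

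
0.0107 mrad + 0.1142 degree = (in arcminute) 6.889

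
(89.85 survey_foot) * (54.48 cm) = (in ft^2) 160.6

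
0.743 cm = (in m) 0.00743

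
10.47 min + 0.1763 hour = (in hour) 0.3508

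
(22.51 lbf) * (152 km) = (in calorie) 3.638e+06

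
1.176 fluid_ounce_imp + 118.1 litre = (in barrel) 0.743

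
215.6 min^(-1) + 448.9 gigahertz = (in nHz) 4.489e+20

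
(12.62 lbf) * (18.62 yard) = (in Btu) 0.9059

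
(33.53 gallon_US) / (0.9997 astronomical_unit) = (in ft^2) 9.135e-12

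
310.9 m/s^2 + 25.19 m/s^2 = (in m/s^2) 336.1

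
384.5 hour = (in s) 1.384e+06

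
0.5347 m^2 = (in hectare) 5.347e-05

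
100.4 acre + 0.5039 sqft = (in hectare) 40.63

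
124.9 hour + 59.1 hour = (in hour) 184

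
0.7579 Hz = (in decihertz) 7.579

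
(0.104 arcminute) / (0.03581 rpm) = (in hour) 2.241e-06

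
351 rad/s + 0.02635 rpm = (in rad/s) 351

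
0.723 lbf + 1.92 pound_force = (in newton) 11.76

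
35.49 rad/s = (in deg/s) 2033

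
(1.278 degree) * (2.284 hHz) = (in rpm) 48.65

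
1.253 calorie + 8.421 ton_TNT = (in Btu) 3.339e+07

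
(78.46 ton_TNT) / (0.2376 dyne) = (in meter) 1.382e+17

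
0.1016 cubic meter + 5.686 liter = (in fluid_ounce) 3628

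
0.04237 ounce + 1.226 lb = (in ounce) 19.66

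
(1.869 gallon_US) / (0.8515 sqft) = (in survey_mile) 5.557e-05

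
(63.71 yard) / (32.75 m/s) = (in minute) 0.02965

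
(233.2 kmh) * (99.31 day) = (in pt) 1.576e+12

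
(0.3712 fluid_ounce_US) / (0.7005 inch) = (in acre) 1.525e-07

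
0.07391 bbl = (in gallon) 3.104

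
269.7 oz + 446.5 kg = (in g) 4.541e+05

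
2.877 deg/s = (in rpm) 0.4795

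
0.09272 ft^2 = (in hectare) 8.614e-07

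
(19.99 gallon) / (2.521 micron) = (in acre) 7.417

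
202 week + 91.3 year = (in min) 5.002e+07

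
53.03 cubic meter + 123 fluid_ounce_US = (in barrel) 333.6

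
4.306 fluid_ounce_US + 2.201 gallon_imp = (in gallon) 2.677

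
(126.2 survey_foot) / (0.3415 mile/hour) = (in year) 7.99e-06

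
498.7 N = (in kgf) 50.85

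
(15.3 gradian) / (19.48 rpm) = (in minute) 0.001964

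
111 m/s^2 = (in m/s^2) 111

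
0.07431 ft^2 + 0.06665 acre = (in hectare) 0.02697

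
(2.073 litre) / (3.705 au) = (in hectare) 3.74e-19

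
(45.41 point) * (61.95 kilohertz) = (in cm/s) 9.924e+04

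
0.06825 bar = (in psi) 0.9899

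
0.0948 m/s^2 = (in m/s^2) 0.0948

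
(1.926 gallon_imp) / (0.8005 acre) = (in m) 2.703e-06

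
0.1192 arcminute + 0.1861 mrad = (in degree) 0.01265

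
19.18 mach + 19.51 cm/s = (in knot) 1.27e+04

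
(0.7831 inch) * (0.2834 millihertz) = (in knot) 1.096e-05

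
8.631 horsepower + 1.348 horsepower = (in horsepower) 9.979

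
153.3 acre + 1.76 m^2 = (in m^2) 6.204e+05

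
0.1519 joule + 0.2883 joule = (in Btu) 0.0004172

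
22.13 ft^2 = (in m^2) 2.056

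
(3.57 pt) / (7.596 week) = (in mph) 6.132e-10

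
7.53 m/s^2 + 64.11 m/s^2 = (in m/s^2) 71.64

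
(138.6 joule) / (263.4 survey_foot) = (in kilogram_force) 0.176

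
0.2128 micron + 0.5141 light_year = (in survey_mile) 3.022e+12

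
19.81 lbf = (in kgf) 8.986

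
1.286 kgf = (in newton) 12.61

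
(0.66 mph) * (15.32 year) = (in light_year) 1.507e-08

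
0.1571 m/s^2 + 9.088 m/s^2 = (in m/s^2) 9.245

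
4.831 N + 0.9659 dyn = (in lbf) 1.086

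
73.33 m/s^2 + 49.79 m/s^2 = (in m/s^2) 123.1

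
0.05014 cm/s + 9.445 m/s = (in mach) 0.02774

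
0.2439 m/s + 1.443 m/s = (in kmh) 6.073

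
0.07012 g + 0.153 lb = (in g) 69.47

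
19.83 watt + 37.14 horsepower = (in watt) 2.772e+04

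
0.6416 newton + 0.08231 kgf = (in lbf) 0.3257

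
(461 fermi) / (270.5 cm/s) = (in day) 1.973e-18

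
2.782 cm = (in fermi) 2.782e+13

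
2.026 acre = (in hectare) 0.8199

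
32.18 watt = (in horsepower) 0.04315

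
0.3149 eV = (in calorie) 1.206e-20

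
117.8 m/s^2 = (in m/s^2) 117.8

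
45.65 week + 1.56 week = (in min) 4.759e+05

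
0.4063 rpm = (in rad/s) 0.04255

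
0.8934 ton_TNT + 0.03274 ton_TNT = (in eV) 2.419e+28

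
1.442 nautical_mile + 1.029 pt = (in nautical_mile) 1.442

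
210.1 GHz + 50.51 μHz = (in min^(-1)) 1.261e+13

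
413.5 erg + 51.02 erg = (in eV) 2.899e+14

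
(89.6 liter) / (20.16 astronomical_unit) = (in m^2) 2.971e-14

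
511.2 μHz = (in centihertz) 0.05112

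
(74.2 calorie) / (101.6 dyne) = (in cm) 3.056e+07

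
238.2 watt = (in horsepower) 0.3194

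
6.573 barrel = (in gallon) 276.1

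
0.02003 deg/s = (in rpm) 0.003338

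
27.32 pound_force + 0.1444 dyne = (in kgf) 12.39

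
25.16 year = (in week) 1312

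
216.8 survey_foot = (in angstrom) 6.608e+11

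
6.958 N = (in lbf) 1.564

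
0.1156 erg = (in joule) 1.156e-08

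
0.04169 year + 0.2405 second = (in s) 1.315e+06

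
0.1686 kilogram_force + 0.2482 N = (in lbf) 0.4275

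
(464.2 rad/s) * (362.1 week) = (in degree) 5.825e+12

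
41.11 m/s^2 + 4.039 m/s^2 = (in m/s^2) 45.15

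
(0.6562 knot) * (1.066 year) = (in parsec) 3.678e-10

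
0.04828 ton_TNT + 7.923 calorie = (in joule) 2.02e+08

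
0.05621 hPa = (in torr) 0.04216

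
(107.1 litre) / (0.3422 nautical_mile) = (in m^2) 0.000169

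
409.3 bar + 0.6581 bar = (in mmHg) 3.075e+05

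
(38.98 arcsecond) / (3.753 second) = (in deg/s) 0.002885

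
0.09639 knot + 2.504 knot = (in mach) 0.003929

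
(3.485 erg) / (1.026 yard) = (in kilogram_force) 3.788e-08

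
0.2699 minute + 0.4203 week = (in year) 0.008061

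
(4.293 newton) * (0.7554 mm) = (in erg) 3.243e+04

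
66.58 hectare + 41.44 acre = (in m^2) 8.335e+05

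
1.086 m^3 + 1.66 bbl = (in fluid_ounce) 4.565e+04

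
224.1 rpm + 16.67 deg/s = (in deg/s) 1361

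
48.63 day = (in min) 7.003e+04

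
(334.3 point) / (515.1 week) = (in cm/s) 3.786e-08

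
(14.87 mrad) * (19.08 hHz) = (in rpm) 270.9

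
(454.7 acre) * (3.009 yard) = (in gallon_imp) 1.114e+09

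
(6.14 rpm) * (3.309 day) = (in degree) 1.053e+07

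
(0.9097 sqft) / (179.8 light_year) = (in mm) 4.968e-17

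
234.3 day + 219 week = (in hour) 4.242e+04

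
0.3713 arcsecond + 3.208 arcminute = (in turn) 0.0001488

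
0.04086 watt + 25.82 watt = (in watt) 25.86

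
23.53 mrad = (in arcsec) 4853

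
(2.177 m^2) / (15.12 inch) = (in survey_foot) 18.6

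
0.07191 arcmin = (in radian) 2.092e-05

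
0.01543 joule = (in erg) 1.543e+05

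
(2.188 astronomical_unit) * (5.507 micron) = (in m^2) 1.803e+06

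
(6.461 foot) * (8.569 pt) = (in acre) 1.471e-06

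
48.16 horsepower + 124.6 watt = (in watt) 3.604e+04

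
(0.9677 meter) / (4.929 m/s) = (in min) 0.003272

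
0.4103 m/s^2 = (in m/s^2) 0.4103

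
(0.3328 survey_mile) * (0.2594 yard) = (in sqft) 1367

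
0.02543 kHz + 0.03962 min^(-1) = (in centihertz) 2543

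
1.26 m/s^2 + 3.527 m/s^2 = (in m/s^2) 4.787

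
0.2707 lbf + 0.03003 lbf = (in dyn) 1.338e+05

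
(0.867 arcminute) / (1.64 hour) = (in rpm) 4.079e-07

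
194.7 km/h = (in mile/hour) 121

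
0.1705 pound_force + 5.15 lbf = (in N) 23.67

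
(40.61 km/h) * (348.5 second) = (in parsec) 1.274e-13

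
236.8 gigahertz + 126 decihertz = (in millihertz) 2.368e+14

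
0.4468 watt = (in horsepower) 0.0005992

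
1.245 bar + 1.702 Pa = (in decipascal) 1.245e+06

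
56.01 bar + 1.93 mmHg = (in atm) 55.28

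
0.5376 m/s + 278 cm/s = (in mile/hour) 7.421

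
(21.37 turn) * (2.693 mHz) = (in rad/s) 0.3616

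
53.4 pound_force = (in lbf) 53.4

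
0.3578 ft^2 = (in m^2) 0.03324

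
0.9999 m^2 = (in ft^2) 10.76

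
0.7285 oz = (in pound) 0.04553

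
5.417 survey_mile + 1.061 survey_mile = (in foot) 3.42e+04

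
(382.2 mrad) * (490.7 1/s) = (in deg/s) 1.075e+04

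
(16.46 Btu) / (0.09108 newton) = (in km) 190.7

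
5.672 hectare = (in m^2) 5.672e+04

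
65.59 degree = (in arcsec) 2.361e+05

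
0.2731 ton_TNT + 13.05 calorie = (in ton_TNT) 0.2731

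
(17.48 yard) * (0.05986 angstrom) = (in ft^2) 1.03e-09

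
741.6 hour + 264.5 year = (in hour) 2.318e+06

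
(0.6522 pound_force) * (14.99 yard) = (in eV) 2.482e+20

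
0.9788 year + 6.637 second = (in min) 5.145e+05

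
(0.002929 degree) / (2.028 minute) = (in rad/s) 4.201e-07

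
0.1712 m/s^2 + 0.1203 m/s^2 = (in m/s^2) 0.2915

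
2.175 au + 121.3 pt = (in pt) 9.223e+14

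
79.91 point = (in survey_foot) 0.09249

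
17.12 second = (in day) 0.0001981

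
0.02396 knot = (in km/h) 0.04437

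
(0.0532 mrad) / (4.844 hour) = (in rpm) 2.913e-08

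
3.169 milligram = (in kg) 3.169e-06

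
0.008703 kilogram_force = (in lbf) 0.01919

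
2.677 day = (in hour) 64.25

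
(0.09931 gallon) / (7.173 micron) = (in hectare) 0.005241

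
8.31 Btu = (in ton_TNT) 2.095e-06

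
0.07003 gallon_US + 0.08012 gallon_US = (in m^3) 0.0005684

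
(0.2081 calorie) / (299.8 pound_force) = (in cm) 0.06529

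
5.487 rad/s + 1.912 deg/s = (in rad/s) 5.52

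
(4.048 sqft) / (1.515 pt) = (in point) 1.995e+06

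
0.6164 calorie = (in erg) 2.579e+07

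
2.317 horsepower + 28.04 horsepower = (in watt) 2.264e+04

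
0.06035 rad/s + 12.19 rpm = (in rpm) 12.77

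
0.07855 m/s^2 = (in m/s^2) 0.07855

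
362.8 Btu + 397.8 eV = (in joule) 3.828e+05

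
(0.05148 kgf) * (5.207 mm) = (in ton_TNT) 6.283e-13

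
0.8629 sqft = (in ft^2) 0.8629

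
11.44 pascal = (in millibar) 0.1144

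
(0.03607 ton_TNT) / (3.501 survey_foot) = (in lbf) 3.179e+07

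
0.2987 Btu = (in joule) 315.1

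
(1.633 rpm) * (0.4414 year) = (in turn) 3.789e+05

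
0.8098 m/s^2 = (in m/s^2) 0.8098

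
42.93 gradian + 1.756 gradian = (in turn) 0.1117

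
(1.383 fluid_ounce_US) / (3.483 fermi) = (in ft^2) 1.264e+11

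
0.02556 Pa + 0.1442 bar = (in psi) 2.091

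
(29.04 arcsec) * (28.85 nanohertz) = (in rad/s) 4.062e-12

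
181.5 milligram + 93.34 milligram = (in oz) 0.009695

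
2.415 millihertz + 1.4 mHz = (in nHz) 3.815e+06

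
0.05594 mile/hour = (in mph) 0.05594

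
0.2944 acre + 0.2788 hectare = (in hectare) 0.3979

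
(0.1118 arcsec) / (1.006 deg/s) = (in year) 9.789e-13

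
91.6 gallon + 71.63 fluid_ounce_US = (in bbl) 2.194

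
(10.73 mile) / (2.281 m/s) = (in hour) 2.103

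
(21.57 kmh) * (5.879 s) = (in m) 35.23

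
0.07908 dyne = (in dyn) 0.07908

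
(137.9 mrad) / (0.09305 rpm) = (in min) 0.2359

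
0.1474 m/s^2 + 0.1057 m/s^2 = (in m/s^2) 0.2531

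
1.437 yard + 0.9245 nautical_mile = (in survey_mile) 1.065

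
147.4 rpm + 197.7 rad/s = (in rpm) 2035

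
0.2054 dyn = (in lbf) 4.618e-07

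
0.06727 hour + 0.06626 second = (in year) 7.681e-06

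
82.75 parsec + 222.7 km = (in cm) 2.553e+20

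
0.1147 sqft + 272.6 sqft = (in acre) 0.006261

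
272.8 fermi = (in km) 2.728e-16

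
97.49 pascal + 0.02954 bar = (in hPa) 30.51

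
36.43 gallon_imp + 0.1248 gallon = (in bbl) 1.045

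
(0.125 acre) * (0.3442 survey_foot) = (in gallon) 1.402e+04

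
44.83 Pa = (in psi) 0.006502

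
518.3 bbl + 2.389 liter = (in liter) 8.241e+04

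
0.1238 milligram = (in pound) 2.729e-07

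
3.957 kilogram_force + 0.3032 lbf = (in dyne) 4.015e+06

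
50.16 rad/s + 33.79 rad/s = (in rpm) 801.7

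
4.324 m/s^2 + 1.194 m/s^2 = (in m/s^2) 5.518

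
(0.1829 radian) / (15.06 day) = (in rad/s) 1.406e-07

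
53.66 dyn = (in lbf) 0.0001206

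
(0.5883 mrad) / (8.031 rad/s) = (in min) 1.221e-06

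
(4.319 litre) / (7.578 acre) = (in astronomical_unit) 9.414e-19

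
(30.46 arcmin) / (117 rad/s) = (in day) 8.765e-10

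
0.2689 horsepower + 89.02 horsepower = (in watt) 6.658e+04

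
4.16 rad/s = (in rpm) 39.73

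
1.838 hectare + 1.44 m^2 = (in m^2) 1.838e+04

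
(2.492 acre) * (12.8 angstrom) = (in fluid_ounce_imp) 0.4543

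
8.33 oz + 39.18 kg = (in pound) 86.9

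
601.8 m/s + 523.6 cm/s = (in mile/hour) 1358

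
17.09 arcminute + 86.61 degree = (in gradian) 96.55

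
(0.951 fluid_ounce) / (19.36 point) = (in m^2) 0.004118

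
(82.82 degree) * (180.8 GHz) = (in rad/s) 2.613e+11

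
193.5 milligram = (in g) 0.1935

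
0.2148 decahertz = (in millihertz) 2148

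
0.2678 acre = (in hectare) 0.1084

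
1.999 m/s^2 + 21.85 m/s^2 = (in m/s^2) 23.85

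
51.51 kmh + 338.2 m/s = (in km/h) 1269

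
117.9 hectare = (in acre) 291.3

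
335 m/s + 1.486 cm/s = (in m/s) 335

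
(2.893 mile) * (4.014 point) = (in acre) 0.001629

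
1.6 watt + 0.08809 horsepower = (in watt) 67.29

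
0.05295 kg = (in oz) 1.868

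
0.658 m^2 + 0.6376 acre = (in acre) 0.6378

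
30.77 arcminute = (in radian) 0.008951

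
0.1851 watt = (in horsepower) 0.0002482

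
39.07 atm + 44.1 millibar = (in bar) 39.63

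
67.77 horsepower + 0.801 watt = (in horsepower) 67.77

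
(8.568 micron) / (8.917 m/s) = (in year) 3.047e-14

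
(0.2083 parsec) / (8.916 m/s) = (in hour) 2.002e+11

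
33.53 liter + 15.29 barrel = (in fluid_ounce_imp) 8.674e+04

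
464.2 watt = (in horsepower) 0.6225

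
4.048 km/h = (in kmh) 4.048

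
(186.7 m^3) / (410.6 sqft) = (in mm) 4894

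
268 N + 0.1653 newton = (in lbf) 60.29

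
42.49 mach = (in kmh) 5.208e+04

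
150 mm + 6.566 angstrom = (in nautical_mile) 8.099e-05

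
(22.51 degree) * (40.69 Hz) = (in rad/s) 15.99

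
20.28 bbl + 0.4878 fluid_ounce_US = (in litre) 3224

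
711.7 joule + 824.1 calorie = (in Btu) 3.943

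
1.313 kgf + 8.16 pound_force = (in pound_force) 11.05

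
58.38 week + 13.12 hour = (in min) 5.893e+05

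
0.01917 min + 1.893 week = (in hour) 318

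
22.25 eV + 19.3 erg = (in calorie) 4.613e-07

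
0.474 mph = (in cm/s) 21.19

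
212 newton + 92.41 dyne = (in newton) 212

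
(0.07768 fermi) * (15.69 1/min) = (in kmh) 7.313e-17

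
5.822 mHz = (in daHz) 0.0005822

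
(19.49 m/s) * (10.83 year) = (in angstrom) 6.657e+19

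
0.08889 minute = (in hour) 0.001481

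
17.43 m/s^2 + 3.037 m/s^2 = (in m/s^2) 20.47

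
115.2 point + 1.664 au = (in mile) 1.547e+08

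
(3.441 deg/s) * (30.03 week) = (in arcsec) 2.25e+11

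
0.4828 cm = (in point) 13.69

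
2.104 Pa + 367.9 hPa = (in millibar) 367.9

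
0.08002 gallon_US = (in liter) 0.3029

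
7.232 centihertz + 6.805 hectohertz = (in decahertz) 68.06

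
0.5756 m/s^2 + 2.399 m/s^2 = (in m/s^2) 2.975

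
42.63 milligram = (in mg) 42.63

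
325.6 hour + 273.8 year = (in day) 9.995e+04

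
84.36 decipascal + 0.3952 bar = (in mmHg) 296.5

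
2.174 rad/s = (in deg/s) 124.6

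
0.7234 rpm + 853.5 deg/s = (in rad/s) 14.97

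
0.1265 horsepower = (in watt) 94.33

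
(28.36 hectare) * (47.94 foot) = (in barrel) 2.606e+07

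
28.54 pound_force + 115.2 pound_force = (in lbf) 143.7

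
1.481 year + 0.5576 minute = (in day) 540.6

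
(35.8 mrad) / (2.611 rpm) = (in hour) 3.637e-05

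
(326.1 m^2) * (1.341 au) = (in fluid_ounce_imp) 2.302e+18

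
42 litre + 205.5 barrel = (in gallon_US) 8642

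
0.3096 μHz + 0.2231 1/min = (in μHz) 3719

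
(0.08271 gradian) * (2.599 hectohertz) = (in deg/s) 19.35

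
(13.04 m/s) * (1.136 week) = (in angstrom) 8.959e+16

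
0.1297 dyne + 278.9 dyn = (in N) 0.00279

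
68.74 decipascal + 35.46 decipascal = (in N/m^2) 10.42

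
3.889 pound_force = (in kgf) 1.764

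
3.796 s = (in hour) 0.001054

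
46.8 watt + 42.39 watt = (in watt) 89.19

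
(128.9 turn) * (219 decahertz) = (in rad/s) 1.774e+06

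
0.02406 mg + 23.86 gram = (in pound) 0.0526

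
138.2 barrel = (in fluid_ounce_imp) 7.733e+05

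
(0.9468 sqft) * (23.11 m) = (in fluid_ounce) 6.874e+04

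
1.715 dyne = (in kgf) 1.749e-06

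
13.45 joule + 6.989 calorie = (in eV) 2.665e+20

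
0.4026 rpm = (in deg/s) 2.416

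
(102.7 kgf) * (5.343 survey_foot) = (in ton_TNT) 3.92e-07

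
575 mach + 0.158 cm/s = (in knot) 3.806e+05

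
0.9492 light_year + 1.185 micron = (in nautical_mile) 4.849e+12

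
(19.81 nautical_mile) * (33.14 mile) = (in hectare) 1.957e+05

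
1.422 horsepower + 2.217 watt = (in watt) 1063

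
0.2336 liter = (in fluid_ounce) 7.899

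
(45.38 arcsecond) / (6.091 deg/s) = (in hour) 5.749e-07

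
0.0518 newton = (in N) 0.0518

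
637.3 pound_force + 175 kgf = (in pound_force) 1023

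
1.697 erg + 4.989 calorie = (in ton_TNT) 4.989e-09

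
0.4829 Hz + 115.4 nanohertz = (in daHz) 0.04829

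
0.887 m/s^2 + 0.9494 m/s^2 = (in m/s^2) 1.836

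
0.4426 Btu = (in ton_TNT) 1.116e-07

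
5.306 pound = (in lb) 5.306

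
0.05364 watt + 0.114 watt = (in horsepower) 0.0002248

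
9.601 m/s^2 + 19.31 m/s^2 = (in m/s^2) 28.91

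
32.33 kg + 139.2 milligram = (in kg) 32.33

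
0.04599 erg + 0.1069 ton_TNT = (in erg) 4.473e+15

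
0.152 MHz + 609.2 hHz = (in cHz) 2.129e+07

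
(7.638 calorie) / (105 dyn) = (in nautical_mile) 16.43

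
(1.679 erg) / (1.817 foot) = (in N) 3.032e-07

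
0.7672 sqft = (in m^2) 0.07128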